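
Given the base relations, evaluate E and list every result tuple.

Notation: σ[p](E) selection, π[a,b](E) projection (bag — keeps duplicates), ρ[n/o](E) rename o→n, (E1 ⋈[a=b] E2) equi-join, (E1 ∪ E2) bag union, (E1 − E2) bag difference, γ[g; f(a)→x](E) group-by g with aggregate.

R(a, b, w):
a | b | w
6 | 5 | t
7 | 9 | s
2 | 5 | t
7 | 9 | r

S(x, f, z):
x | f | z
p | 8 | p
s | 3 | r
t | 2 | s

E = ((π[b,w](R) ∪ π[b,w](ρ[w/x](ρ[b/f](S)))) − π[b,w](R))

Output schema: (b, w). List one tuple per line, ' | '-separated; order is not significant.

Per-node cardinality:
  R → 4
  π[b,w](R) → 4
  S → 3
  ρ[b/f](S) → 3
  ρ[w/x](ρ[b/f](S)) → 3
  π[b,w](ρ[w/x](ρ[b/f](S))) → 3
  (π[b,w](R) ∪ π[b,w](ρ[w/x](ρ[b/f](S)))) → 7
  R → 4
  π[b,w](R) → 4
  ((π[b,w](R) ∪ π[b,w](ρ[w/x](ρ[b/f](S)))) − π[b,w](R)) → 3

== RESULT ==
b | w
2 | t
3 | s
8 | p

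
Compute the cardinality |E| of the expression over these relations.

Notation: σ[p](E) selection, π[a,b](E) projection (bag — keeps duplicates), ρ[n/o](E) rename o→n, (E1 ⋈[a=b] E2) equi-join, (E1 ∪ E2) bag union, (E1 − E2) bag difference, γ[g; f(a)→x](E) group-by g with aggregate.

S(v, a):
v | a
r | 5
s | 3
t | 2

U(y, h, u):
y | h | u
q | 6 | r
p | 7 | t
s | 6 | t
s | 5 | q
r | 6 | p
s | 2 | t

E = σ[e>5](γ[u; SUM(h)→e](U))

Stepwise |·|:
  U → 6
  γ[u; SUM(h)→e](U) → 4
  σ[e>5](γ[u; SUM(h)→e](U)) → 3

|E| = 3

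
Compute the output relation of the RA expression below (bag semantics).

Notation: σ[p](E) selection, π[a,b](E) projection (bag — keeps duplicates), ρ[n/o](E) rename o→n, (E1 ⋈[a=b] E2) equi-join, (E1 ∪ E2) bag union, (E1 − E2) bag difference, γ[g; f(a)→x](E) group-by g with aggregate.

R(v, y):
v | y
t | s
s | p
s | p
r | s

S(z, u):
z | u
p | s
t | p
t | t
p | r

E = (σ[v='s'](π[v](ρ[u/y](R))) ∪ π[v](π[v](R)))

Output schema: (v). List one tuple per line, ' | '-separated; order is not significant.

Per-node cardinality:
  R → 4
  ρ[u/y](R) → 4
  π[v](ρ[u/y](R)) → 4
  σ[v='s'](π[v](ρ[u/y](R))) → 2
  R → 4
  π[v](R) → 4
  π[v](π[v](R)) → 4
  (σ[v='s'](π[v](ρ[u/y](R))) ∪ π[v](π[v](R))) → 6

== RESULT ==
v
r
s
s
s
s
t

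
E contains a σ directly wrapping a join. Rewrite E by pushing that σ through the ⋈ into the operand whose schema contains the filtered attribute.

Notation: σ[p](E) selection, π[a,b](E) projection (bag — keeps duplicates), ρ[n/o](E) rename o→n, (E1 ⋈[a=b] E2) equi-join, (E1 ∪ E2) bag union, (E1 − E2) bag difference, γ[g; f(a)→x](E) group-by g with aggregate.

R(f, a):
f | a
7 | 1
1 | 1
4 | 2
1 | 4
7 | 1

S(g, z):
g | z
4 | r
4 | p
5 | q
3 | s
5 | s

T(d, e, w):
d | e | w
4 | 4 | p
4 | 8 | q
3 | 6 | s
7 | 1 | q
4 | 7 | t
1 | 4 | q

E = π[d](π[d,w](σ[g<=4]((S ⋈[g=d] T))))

σ filters on g, owned by the left side.
E' = π[d](π[d,w]((σ[g<=4](S) ⋈[g=d] T)))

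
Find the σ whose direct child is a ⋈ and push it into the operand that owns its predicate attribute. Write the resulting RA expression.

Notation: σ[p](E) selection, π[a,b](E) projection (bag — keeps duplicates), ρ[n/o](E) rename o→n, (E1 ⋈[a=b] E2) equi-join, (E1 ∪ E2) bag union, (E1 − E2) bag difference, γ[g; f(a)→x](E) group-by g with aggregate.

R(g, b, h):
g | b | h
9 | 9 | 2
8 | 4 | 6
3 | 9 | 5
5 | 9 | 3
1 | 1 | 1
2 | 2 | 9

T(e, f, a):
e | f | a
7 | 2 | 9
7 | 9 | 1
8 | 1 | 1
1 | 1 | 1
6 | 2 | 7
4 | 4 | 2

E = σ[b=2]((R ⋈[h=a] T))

σ filters on b, owned by the left side.
E' = (σ[b=2](R) ⋈[h=a] T)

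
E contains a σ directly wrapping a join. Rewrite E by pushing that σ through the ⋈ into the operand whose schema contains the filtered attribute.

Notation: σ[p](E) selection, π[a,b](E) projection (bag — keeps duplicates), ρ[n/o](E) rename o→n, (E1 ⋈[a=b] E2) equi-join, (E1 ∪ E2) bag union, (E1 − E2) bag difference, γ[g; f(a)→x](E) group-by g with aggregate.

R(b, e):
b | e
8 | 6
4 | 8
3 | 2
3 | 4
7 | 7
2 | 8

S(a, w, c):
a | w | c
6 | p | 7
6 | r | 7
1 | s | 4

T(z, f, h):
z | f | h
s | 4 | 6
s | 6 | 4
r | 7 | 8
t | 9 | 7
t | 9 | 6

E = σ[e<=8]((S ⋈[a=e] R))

σ filters on e, owned by the right side.
E' = (S ⋈[a=e] σ[e<=8](R))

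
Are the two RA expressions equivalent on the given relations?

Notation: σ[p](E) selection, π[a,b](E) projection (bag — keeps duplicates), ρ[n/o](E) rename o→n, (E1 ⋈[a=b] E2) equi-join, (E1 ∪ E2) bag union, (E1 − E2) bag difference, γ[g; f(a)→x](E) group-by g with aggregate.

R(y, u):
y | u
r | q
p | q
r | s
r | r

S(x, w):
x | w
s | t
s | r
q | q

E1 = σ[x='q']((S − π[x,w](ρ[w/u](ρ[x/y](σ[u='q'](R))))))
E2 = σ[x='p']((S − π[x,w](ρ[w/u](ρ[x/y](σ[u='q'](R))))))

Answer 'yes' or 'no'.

E1 stepwise |·|:
  S → 3
  R → 4
  σ[u='q'](R) → 2
  ρ[x/y](σ[u='q'](R)) → 2
  ρ[w/u](ρ[x/y](σ[u='q'](R))) → 2
  π[x,w](ρ[w/u](ρ[x/y](σ[u='q'](R)))) → 2
  (S − π[x,w](ρ[w/u](ρ[x/y](σ[u='q'](R))))) → 3
  σ[x='q']((S − π[x,w](ρ[w/u](ρ[x/y](σ[u='q'](R)))))) → 1
E2 stepwise |·|:
  S → 3
  R → 4
  σ[u='q'](R) → 2
  ρ[x/y](σ[u='q'](R)) → 2
  ρ[w/u](ρ[x/y](σ[u='q'](R))) → 2
  π[x,w](ρ[w/u](ρ[x/y](σ[u='q'](R)))) → 2
  (S − π[x,w](ρ[w/u](ρ[x/y](σ[u='q'](R))))) → 3
  σ[x='p']((S − π[x,w](ρ[w/u](ρ[x/y](σ[u='q'](R)))))) → 0

E1 result:
x | w
q | q
E2 result:
x | w
(0 rows)
Witness: ('q', 'q') appears 1× in E1 but 0× in E2.

no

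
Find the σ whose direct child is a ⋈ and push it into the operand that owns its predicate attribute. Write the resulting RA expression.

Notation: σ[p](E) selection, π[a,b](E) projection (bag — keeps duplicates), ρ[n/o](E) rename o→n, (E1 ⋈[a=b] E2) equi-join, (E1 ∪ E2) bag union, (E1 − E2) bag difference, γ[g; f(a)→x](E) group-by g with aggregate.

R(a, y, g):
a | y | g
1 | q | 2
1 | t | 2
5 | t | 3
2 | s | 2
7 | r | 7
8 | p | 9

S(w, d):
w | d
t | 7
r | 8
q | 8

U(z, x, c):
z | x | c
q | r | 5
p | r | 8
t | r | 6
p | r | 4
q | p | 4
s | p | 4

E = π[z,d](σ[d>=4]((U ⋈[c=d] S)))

σ filters on d, owned by the right side.
E' = π[z,d]((U ⋈[c=d] σ[d>=4](S)))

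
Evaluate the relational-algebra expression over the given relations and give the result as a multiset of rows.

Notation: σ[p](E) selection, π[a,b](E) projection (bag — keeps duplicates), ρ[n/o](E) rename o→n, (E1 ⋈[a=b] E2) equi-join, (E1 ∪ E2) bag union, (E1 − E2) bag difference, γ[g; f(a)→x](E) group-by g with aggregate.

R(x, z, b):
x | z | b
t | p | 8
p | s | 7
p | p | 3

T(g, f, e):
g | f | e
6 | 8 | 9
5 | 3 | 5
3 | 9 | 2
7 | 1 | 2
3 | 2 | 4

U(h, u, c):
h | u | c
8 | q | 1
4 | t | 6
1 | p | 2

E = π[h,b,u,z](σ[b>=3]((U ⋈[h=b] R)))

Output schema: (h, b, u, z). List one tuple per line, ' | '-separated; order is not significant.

Subexpression sizes:
  U → 3
  R → 3
  (U ⋈[h=b] R) → 1
  σ[b>=3]((U ⋈[h=b] R)) → 1
  π[h,b,u,z](σ[b>=3]((U ⋈[h=b] R))) → 1

== RESULT ==
h | b | u | z
8 | 8 | q | p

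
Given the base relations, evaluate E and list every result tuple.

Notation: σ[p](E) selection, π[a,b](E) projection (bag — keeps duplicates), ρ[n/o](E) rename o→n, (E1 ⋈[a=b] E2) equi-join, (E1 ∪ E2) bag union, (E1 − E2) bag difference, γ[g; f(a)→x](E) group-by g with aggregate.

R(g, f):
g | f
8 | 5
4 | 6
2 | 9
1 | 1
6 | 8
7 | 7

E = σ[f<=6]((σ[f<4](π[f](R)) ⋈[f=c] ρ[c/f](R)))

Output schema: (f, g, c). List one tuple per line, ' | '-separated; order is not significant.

Row counts bottom-up:
  R → 6
  π[f](R) → 6
  σ[f<4](π[f](R)) → 1
  R → 6
  ρ[c/f](R) → 6
  (σ[f<4](π[f](R)) ⋈[f=c] ρ[c/f](R)) → 1
  σ[f<=6]((σ[f<4](π[f](R)) ⋈[f=c] ρ[c/f](R))) → 1

== RESULT ==
f | g | c
1 | 1 | 1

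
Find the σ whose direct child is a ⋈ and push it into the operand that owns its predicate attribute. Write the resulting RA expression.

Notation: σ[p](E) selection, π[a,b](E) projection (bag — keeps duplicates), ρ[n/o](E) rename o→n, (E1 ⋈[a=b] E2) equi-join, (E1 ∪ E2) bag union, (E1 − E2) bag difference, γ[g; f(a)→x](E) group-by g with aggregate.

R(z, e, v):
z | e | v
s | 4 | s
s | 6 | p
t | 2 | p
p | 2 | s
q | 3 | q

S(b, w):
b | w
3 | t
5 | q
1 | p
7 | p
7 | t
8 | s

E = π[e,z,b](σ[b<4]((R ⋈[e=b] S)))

σ filters on b, owned by the right side.
E' = π[e,z,b]((R ⋈[e=b] σ[b<4](S)))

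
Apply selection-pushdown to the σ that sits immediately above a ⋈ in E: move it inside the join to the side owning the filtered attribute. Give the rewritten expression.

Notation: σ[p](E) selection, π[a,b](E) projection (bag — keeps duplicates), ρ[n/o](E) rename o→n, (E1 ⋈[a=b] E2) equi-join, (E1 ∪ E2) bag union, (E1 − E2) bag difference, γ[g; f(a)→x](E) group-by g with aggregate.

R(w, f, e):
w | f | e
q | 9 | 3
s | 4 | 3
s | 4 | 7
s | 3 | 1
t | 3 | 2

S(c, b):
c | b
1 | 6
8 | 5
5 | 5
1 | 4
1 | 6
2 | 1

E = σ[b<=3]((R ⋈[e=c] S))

σ filters on b, owned by the right side.
E' = (R ⋈[e=c] σ[b<=3](S))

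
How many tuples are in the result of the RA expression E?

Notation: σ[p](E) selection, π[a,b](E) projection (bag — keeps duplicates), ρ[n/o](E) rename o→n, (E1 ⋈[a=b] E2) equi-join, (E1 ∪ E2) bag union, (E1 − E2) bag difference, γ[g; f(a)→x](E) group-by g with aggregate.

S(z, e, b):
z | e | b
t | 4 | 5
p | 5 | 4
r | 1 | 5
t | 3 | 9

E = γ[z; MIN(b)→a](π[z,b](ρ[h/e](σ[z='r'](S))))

Subexpression sizes:
  S → 4
  σ[z='r'](S) → 1
  ρ[h/e](σ[z='r'](S)) → 1
  π[z,b](ρ[h/e](σ[z='r'](S))) → 1
  γ[z; MIN(b)→a](π[z,b](ρ[h/e](σ[z='r'](S)))) → 1

|E| = 1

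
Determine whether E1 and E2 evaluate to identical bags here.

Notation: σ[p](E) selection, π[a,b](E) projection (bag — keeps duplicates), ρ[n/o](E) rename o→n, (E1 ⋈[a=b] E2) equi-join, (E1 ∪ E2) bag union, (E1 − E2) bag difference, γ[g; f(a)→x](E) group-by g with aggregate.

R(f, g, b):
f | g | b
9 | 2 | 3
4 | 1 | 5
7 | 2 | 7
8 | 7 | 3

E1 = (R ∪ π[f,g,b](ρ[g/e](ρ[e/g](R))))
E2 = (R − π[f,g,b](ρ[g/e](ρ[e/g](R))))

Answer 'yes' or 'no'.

E1 subexpression sizes:
  R → 4
  R → 4
  ρ[e/g](R) → 4
  ρ[g/e](ρ[e/g](R)) → 4
  π[f,g,b](ρ[g/e](ρ[e/g](R))) → 4
  (R ∪ π[f,g,b](ρ[g/e](ρ[e/g](R)))) → 8
E2 subexpression sizes:
  R → 4
  R → 4
  ρ[e/g](R) → 4
  ρ[g/e](ρ[e/g](R)) → 4
  π[f,g,b](ρ[g/e](ρ[e/g](R))) → 4
  (R − π[f,g,b](ρ[g/e](ρ[e/g](R)))) → 0

E1 result:
f | g | b
4 | 1 | 5
4 | 1 | 5
7 | 2 | 7
7 | 2 | 7
8 | 7 | 3
8 | 7 | 3
9 | 2 | 3
9 | 2 | 3
E2 result:
f | g | b
(0 rows)
Witness: (8, 7, 3) appears 2× in E1 but 0× in E2.

no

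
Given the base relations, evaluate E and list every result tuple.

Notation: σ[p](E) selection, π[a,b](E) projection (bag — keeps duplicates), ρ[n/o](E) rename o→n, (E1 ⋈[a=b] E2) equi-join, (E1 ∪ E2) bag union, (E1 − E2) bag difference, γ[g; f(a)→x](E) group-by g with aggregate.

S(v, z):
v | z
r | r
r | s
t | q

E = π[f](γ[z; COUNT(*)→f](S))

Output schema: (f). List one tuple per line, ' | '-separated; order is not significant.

Row counts bottom-up:
  S → 3
  γ[z; COUNT(*)→f](S) → 3
  π[f](γ[z; COUNT(*)→f](S)) → 3

== RESULT ==
f
1
1
1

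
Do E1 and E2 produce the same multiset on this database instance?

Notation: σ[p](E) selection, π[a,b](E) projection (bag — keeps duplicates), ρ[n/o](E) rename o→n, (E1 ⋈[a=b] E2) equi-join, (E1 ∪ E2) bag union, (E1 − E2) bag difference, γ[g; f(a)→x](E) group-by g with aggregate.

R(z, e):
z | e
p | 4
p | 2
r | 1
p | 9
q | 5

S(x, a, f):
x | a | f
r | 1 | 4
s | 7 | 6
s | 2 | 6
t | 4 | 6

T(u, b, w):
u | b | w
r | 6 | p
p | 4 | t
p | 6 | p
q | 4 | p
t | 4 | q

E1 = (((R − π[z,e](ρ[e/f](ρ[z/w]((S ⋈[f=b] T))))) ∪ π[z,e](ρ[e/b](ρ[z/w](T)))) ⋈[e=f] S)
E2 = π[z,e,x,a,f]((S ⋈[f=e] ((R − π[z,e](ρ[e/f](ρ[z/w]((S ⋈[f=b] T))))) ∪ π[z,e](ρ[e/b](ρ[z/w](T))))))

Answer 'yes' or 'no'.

E1 per-node cardinality:
  R → 5
  S → 4
  T → 5
  (S ⋈[f=b] T) → 9
  ρ[z/w]((S ⋈[f=b] T)) → 9
  ρ[e/f](ρ[z/w]((S ⋈[f=b] T))) → 9
  π[z,e](ρ[e/f](ρ[z/w]((S ⋈[f=b] T)))) → 9
  (R − π[z,e](ρ[e/f](ρ[z/w]((S ⋈[f=b] T))))) → 4
  T → 5
  ρ[z/w](T) → 5
  ρ[e/b](ρ[z/w](T)) → 5
  π[z,e](ρ[e/b](ρ[z/w](T))) → 5
  ((R − π[z,e](ρ[e/f](ρ[z/w]((S ⋈[f=b] T))))) ∪ π[z,e](ρ[e/b](ρ[z/w](T)))) → 9
  S → 4
  (((R − π[z,e](ρ[e/f](ρ[z/w]((S ⋈[f=b] T))))) ∪ π[z,e](ρ[e/b](ρ[z/w](T)))) ⋈[e=f] S) → 9
E2 per-node cardinality:
  S → 4
  R → 5
  S → 4
  T → 5
  (S ⋈[f=b] T) → 9
  ρ[z/w]((S ⋈[f=b] T)) → 9
  ρ[e/f](ρ[z/w]((S ⋈[f=b] T))) → 9
  π[z,e](ρ[e/f](ρ[z/w]((S ⋈[f=b] T)))) → 9
  (R − π[z,e](ρ[e/f](ρ[z/w]((S ⋈[f=b] T))))) → 4
  T → 5
  ρ[z/w](T) → 5
  ρ[e/b](ρ[z/w](T)) → 5
  π[z,e](ρ[e/b](ρ[z/w](T))) → 5
  ((R − π[z,e](ρ[e/f](ρ[z/w]((S ⋈[f=b] T))))) ∪ π[z,e](ρ[e/b](ρ[z/w](T)))) → 9
  (S ⋈[f=e] ((R − π[z,e](ρ[e/f](ρ[z/w]((S ⋈[f=b] T))))) ∪ π[z,e](ρ[e/b](ρ[z/w](T))))) → 9
  π[z,e,x,a,f]((S ⋈[f=e] ((R − π[z,e](ρ[e/f](ρ[z/w]((S ⋈[f=b] T))))) ∪ π[z,e](ρ[e/b](ρ[z/w](T)))))) → 9

E1 and E2 produce the same multiset:
z | e | x | a | f
p | 4 | r | 1 | 4
p | 6 | s | 2 | 6
p | 6 | s | 2 | 6
p | 6 | s | 7 | 6
p | 6 | s | 7 | 6
p | 6 | t | 4 | 6
p | 6 | t | 4 | 6
q | 4 | r | 1 | 4
t | 4 | r | 1 | 4

yes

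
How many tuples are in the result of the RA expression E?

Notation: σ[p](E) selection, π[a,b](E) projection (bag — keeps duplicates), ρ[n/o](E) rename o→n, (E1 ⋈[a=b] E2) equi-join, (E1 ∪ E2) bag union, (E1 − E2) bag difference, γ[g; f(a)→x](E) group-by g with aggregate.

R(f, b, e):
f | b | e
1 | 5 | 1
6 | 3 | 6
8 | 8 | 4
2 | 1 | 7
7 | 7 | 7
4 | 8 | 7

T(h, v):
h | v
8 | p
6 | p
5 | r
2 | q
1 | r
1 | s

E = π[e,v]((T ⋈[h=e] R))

Row counts bottom-up:
  T → 6
  R → 6
  (T ⋈[h=e] R) → 3
  π[e,v]((T ⋈[h=e] R)) → 3

|E| = 3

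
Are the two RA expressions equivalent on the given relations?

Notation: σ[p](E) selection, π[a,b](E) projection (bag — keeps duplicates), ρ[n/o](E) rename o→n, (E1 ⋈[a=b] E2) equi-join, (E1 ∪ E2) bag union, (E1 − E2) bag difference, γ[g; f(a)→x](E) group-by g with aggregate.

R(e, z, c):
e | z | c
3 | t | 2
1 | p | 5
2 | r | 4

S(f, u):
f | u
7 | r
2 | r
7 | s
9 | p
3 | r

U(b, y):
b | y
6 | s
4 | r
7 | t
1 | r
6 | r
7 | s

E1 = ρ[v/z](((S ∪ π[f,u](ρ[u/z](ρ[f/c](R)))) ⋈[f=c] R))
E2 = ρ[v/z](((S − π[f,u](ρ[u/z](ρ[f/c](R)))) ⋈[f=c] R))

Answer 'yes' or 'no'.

E1 stepwise |·|:
  S → 5
  R → 3
  ρ[f/c](R) → 3
  ρ[u/z](ρ[f/c](R)) → 3
  π[f,u](ρ[u/z](ρ[f/c](R))) → 3
  (S ∪ π[f,u](ρ[u/z](ρ[f/c](R)))) → 8
  R → 3
  ((S ∪ π[f,u](ρ[u/z](ρ[f/c](R)))) ⋈[f=c] R) → 4
  ρ[v/z](((S ∪ π[f,u](ρ[u/z](ρ[f/c](R)))) ⋈[f=c] R)) → 4
E2 stepwise |·|:
  S → 5
  R → 3
  ρ[f/c](R) → 3
  ρ[u/z](ρ[f/c](R)) → 3
  π[f,u](ρ[u/z](ρ[f/c](R))) → 3
  (S − π[f,u](ρ[u/z](ρ[f/c](R)))) → 5
  R → 3
  ((S − π[f,u](ρ[u/z](ρ[f/c](R)))) ⋈[f=c] R) → 1
  ρ[v/z](((S − π[f,u](ρ[u/z](ρ[f/c](R)))) ⋈[f=c] R)) → 1

E1 result:
f | u | e | v | c
2 | r | 3 | t | 2
2 | t | 3 | t | 2
4 | r | 2 | r | 4
5 | p | 1 | p | 5
E2 result:
f | u | e | v | c
2 | r | 3 | t | 2
Witness: (5, 'p', 1, 'p', 5) appears 1× in E1 but 0× in E2.

no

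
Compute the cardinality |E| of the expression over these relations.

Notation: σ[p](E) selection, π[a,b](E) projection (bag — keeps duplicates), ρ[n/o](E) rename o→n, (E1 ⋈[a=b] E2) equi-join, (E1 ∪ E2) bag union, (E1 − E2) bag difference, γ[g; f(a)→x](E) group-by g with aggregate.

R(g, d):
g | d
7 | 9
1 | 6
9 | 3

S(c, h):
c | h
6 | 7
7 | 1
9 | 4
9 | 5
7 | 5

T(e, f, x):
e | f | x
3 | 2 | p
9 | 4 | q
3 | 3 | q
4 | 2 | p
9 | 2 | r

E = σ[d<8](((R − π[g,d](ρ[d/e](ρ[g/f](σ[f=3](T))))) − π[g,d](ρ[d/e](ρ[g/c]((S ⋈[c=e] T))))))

Stepwise |·|:
  R → 3
  T → 5
  σ[f=3](T) → 1
  ρ[g/f](σ[f=3](T)) → 1
  ρ[d/e](ρ[g/f](σ[f=3](T))) → 1
  π[g,d](ρ[d/e](ρ[g/f](σ[f=3](T)))) → 1
  (R − π[g,d](ρ[d/e](ρ[g/f](σ[f=3](T))))) → 3
  S → 5
  T → 5
  (S ⋈[c=e] T) → 4
  ρ[g/c]((S ⋈[c=e] T)) → 4
  ρ[d/e](ρ[g/c]((S ⋈[c=e] T))) → 4
  π[g,d](ρ[d/e](ρ[g/c]((S ⋈[c=e] T)))) → 4
  ((R − π[g,d](ρ[d/e](ρ[g/f](σ[f=3](T))))) − π[g,d](ρ[d/e](ρ[g/c]((S ⋈[c=e] T))))) → 3
  σ[d<8](((R − π[g,d](ρ[d/e](ρ[g/f](σ[f=3](T))))) − π[g,d](ρ[d/e](ρ[g/c]((S ⋈[c=e] T)))))) → 2

|E| = 2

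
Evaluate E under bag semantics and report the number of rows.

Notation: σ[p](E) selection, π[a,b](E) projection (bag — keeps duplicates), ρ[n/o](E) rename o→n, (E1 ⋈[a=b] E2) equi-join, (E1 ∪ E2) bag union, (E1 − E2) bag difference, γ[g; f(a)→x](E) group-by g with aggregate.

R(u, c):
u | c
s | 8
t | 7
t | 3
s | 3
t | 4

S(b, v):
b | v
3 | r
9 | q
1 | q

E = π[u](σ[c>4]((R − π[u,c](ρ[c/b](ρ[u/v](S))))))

Subexpression sizes:
  R → 5
  S → 3
  ρ[u/v](S) → 3
  ρ[c/b](ρ[u/v](S)) → 3
  π[u,c](ρ[c/b](ρ[u/v](S))) → 3
  (R − π[u,c](ρ[c/b](ρ[u/v](S)))) → 5
  σ[c>4]((R − π[u,c](ρ[c/b](ρ[u/v](S))))) → 2
  π[u](σ[c>4]((R − π[u,c](ρ[c/b](ρ[u/v](S)))))) → 2

|E| = 2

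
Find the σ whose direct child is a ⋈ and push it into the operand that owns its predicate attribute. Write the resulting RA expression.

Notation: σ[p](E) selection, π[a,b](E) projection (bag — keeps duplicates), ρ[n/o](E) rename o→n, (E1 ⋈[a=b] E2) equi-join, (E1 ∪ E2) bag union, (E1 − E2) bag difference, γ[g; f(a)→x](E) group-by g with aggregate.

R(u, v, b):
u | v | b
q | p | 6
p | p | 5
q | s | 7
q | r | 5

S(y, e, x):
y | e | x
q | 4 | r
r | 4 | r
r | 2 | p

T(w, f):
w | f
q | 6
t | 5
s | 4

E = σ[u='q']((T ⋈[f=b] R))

σ filters on u, owned by the right side.
E' = (T ⋈[f=b] σ[u='q'](R))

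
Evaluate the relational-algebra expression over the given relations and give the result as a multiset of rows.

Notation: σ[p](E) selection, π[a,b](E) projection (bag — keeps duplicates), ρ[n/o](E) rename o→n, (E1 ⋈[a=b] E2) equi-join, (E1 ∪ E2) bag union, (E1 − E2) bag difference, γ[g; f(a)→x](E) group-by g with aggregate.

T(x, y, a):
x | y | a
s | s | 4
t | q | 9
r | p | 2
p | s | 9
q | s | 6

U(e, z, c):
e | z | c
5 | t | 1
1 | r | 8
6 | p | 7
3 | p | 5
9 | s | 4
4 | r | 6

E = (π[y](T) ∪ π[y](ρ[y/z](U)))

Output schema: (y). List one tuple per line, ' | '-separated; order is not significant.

Per-node cardinality:
  T → 5
  π[y](T) → 5
  U → 6
  ρ[y/z](U) → 6
  π[y](ρ[y/z](U)) → 6
  (π[y](T) ∪ π[y](ρ[y/z](U))) → 11

== RESULT ==
y
p
p
p
q
r
r
s
s
s
s
t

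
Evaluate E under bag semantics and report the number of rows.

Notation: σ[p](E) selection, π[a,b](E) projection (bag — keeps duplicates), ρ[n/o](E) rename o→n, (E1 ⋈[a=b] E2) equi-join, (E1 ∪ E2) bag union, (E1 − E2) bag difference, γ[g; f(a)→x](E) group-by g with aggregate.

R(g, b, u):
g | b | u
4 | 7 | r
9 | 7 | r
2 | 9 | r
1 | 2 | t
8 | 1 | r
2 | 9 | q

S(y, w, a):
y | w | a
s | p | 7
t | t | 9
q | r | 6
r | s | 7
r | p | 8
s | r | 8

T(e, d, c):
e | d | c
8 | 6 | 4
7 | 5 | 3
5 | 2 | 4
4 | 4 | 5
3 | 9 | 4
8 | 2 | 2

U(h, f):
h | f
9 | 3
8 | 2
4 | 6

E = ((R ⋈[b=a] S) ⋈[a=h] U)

Stepwise |·|:
  R → 6
  S → 6
  (R ⋈[b=a] S) → 6
  U → 3
  ((R ⋈[b=a] S) ⋈[a=h] U) → 2

|E| = 2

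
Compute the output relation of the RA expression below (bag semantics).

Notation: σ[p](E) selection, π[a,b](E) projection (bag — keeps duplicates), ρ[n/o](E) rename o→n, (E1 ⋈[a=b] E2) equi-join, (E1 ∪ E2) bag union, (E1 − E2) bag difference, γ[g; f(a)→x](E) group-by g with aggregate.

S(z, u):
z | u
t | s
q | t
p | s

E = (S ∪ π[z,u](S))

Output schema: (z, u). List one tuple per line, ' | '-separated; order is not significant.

Row counts bottom-up:
  S → 3
  S → 3
  π[z,u](S) → 3
  (S ∪ π[z,u](S)) → 6

== RESULT ==
z | u
p | s
p | s
q | t
q | t
t | s
t | s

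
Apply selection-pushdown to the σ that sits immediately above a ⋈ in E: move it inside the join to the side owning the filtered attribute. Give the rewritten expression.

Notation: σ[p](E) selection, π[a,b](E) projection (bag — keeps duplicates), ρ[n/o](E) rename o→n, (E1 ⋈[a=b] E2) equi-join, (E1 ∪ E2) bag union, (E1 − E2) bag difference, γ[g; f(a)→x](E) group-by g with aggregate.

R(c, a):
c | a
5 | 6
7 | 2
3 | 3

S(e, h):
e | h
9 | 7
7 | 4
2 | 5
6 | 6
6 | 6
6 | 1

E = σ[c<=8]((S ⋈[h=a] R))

σ filters on c, owned by the right side.
E' = (S ⋈[h=a] σ[c<=8](R))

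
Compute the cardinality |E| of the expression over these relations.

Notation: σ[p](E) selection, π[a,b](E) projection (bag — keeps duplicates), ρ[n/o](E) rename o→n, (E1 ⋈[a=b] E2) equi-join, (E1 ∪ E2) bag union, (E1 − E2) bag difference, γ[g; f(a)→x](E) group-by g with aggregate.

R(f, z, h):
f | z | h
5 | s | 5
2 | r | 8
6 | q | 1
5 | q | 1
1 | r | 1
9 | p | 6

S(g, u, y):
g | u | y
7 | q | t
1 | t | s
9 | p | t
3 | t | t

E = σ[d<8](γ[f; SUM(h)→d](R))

Subexpression sizes:
  R → 6
  γ[f; SUM(h)→d](R) → 5
  σ[d<8](γ[f; SUM(h)→d](R)) → 4

|E| = 4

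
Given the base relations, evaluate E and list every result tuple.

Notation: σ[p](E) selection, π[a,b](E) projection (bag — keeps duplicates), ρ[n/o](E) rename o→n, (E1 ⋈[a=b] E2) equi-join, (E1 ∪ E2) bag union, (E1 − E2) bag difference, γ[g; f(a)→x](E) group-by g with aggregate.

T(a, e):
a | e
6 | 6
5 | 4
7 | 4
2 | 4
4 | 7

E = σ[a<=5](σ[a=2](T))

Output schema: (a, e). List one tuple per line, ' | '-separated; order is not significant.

Row counts bottom-up:
  T → 5
  σ[a=2](T) → 1
  σ[a<=5](σ[a=2](T)) → 1

== RESULT ==
a | e
2 | 4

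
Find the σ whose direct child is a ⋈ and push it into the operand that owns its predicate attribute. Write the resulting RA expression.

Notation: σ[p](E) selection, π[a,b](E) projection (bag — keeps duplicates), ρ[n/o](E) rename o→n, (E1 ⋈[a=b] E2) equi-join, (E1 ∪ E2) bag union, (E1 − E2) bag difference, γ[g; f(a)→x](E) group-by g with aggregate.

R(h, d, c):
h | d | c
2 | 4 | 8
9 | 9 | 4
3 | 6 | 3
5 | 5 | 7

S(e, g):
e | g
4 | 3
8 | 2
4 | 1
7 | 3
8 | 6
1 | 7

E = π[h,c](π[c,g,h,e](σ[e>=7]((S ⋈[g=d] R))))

σ filters on e, owned by the left side.
E' = π[h,c](π[c,g,h,e]((σ[e>=7](S) ⋈[g=d] R)))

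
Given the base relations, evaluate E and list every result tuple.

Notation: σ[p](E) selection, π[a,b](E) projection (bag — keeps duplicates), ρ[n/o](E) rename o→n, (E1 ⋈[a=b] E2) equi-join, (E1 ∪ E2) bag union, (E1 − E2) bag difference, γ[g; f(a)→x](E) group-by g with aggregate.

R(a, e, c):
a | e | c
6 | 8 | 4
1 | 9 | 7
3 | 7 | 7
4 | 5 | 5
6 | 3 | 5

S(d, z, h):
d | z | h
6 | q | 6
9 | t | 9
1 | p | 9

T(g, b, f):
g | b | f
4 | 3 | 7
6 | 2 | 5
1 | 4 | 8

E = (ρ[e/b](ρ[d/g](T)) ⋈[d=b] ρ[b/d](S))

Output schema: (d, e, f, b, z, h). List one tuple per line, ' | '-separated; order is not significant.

Subexpression sizes:
  T → 3
  ρ[d/g](T) → 3
  ρ[e/b](ρ[d/g](T)) → 3
  S → 3
  ρ[b/d](S) → 3
  (ρ[e/b](ρ[d/g](T)) ⋈[d=b] ρ[b/d](S)) → 2

== RESULT ==
d | e | f | b | z | h
1 | 4 | 8 | 1 | p | 9
6 | 2 | 5 | 6 | q | 6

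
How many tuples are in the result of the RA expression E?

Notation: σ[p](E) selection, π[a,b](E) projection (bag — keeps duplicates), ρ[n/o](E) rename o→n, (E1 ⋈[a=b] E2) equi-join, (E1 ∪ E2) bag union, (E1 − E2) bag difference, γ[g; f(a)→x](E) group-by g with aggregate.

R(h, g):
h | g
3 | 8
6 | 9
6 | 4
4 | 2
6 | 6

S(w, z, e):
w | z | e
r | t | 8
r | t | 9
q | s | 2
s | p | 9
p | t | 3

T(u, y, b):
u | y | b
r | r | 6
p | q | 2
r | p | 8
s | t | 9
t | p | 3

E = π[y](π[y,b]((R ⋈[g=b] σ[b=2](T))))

Row counts bottom-up:
  R → 5
  T → 5
  σ[b=2](T) → 1
  (R ⋈[g=b] σ[b=2](T)) → 1
  π[y,b]((R ⋈[g=b] σ[b=2](T))) → 1
  π[y](π[y,b]((R ⋈[g=b] σ[b=2](T)))) → 1

|E| = 1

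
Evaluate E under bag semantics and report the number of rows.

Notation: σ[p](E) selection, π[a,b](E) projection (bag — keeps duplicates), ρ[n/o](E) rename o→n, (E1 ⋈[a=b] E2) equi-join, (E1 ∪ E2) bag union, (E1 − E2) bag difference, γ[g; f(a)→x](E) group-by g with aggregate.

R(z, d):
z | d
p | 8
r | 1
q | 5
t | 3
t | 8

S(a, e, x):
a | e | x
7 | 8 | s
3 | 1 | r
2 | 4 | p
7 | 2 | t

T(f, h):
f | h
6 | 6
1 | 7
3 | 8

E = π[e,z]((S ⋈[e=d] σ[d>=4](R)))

Row counts bottom-up:
  S → 4
  R → 5
  σ[d>=4](R) → 3
  (S ⋈[e=d] σ[d>=4](R)) → 2
  π[e,z]((S ⋈[e=d] σ[d>=4](R))) → 2

|E| = 2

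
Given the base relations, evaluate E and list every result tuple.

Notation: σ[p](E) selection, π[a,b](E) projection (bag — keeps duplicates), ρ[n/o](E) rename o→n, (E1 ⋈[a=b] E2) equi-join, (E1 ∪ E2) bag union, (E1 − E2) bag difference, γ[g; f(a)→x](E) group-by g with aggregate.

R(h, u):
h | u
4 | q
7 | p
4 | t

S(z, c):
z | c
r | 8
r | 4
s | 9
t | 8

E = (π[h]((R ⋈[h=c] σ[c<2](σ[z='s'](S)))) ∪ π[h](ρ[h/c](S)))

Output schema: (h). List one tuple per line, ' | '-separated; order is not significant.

Stepwise |·|:
  R → 3
  S → 4
  σ[z='s'](S) → 1
  σ[c<2](σ[z='s'](S)) → 0
  (R ⋈[h=c] σ[c<2](σ[z='s'](S))) → 0
  π[h]((R ⋈[h=c] σ[c<2](σ[z='s'](S)))) → 0
  S → 4
  ρ[h/c](S) → 4
  π[h](ρ[h/c](S)) → 4
  (π[h]((R ⋈[h=c] σ[c<2](σ[z='s'](S)))) ∪ π[h](ρ[h/c](S))) → 4

== RESULT ==
h
4
8
8
9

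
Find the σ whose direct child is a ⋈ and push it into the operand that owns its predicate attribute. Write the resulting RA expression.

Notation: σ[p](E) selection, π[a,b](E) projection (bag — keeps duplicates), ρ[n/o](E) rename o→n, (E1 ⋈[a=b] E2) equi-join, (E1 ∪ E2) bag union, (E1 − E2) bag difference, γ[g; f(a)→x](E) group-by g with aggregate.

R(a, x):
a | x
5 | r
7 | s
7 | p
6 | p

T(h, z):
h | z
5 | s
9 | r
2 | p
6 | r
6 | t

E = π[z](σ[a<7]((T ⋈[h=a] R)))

σ filters on a, owned by the right side.
E' = π[z]((T ⋈[h=a] σ[a<7](R)))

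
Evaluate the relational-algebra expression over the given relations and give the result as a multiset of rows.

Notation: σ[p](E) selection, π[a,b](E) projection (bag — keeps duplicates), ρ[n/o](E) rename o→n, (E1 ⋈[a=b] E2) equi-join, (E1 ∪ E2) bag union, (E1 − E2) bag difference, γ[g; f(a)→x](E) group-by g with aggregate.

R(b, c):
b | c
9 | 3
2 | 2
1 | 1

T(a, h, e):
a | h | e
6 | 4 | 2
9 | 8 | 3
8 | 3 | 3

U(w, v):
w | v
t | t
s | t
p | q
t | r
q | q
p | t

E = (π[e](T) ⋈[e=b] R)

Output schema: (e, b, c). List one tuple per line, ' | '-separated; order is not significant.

Per-node cardinality:
  T → 3
  π[e](T) → 3
  R → 3
  (π[e](T) ⋈[e=b] R) → 1

== RESULT ==
e | b | c
2 | 2 | 2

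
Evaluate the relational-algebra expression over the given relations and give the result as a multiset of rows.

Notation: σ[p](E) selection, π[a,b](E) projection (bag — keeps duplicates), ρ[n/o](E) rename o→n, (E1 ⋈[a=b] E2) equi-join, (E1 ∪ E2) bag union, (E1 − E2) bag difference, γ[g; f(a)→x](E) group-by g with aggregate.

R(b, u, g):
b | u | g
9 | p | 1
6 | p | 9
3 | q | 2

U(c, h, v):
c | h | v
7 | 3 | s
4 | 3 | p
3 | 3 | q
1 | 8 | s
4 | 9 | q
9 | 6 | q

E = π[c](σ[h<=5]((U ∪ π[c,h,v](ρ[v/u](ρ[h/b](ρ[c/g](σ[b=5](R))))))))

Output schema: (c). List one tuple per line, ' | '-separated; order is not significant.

Stepwise |·|:
  U → 6
  R → 3
  σ[b=5](R) → 0
  ρ[c/g](σ[b=5](R)) → 0
  ρ[h/b](ρ[c/g](σ[b=5](R))) → 0
  ρ[v/u](ρ[h/b](ρ[c/g](σ[b=5](R)))) → 0
  π[c,h,v](ρ[v/u](ρ[h/b](ρ[c/g](σ[b=5](R))))) → 0
  (U ∪ π[c,h,v](ρ[v/u](ρ[h/b](ρ[c/g](σ[b=5](R)))))) → 6
  σ[h<=5]((U ∪ π[c,h,v](ρ[v/u](ρ[h/b](ρ[c/g](σ[b=5](R))))))) → 3
  π[c](σ[h<=5]((U ∪ π[c,h,v](ρ[v/u](ρ[h/b](ρ[c/g](σ[b=5](R)))))))) → 3

== RESULT ==
c
3
4
7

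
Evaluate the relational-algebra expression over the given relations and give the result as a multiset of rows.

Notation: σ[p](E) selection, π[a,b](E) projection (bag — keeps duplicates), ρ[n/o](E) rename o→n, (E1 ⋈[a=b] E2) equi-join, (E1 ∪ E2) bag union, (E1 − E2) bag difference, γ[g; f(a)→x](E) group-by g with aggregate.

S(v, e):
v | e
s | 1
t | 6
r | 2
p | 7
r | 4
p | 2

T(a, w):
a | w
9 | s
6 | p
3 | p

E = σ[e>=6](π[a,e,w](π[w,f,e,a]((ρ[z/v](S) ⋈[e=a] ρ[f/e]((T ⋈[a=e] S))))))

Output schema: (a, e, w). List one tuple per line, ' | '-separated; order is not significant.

Per-node cardinality:
  S → 6
  ρ[z/v](S) → 6
  T → 3
  S → 6
  (T ⋈[a=e] S) → 1
  ρ[f/e]((T ⋈[a=e] S)) → 1
  (ρ[z/v](S) ⋈[e=a] ρ[f/e]((T ⋈[a=e] S))) → 1
  π[w,f,e,a]((ρ[z/v](S) ⋈[e=a] ρ[f/e]((T ⋈[a=e] S)))) → 1
  π[a,e,w](π[w,f,e,a]((ρ[z/v](S) ⋈[e=a] ρ[f/e]((T ⋈[a=e] S))))) → 1
  σ[e>=6](π[a,e,w](π[w,f,e,a]((ρ[z/v](S) ⋈[e=a] ρ[f/e]((T ⋈[a=e] S)))))) → 1

== RESULT ==
a | e | w
6 | 6 | p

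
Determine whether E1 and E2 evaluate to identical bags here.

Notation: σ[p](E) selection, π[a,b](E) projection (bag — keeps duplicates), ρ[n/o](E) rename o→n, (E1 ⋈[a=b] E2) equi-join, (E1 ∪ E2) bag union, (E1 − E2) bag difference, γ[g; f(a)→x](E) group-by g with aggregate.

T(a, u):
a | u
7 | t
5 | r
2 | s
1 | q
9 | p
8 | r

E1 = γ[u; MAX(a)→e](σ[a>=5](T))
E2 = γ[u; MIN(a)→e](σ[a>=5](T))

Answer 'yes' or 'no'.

E1 per-node cardinality:
  T → 6
  σ[a>=5](T) → 4
  γ[u; MAX(a)→e](σ[a>=5](T)) → 3
E2 per-node cardinality:
  T → 6
  σ[a>=5](T) → 4
  γ[u; MIN(a)→e](σ[a>=5](T)) → 3

E1 result:
u | e
p | 9
r | 8
t | 7
E2 result:
u | e
p | 9
r | 5
t | 7
Witness: ('r', 5) appears 0× in E1 but 1× in E2.

no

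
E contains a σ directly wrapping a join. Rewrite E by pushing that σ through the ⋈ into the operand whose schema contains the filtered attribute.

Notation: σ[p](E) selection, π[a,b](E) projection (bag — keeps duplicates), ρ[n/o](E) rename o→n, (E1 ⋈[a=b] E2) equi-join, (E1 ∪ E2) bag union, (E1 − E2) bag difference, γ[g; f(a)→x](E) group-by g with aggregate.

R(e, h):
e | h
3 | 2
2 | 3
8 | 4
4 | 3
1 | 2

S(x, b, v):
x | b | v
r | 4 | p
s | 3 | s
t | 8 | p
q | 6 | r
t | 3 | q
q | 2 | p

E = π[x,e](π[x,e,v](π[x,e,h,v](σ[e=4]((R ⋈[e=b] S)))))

σ filters on e, owned by the left side.
E' = π[x,e](π[x,e,v](π[x,e,h,v]((σ[e=4](R) ⋈[e=b] S))))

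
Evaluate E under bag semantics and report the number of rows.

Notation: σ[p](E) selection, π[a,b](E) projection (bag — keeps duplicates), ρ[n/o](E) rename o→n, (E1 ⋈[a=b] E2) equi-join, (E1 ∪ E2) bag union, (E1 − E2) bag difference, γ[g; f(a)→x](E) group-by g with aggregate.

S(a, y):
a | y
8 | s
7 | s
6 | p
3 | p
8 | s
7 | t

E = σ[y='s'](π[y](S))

Row counts bottom-up:
  S → 6
  π[y](S) → 6
  σ[y='s'](π[y](S)) → 3

|E| = 3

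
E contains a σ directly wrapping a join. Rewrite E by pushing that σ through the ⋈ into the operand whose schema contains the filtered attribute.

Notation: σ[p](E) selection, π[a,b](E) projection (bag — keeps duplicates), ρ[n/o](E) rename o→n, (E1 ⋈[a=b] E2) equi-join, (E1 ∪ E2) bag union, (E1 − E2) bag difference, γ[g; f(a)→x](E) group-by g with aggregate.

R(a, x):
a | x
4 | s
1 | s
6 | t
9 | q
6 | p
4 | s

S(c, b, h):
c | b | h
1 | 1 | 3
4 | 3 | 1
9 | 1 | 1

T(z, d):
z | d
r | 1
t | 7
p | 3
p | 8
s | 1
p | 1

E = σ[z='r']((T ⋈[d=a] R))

σ filters on z, owned by the left side.
E' = (σ[z='r'](T) ⋈[d=a] R)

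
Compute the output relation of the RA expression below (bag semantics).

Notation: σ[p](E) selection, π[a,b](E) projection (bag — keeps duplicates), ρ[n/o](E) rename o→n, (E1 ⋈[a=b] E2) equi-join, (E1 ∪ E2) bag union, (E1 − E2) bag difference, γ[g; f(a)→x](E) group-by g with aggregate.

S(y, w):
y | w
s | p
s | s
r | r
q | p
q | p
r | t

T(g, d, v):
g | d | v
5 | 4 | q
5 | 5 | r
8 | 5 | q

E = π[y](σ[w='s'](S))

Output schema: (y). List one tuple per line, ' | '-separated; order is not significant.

Subexpression sizes:
  S → 6
  σ[w='s'](S) → 1
  π[y](σ[w='s'](S)) → 1

== RESULT ==
y
s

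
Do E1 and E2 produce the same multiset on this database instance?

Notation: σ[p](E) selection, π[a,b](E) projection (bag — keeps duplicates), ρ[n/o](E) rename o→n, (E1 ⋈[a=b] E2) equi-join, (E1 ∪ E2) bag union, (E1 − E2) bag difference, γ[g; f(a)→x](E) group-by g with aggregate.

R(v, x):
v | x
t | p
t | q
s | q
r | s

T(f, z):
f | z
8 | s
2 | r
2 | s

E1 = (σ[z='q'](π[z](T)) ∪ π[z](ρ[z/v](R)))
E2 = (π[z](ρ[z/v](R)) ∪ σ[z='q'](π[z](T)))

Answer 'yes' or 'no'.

E1 per-node cardinality:
  T → 3
  π[z](T) → 3
  σ[z='q'](π[z](T)) → 0
  R → 4
  ρ[z/v](R) → 4
  π[z](ρ[z/v](R)) → 4
  (σ[z='q'](π[z](T)) ∪ π[z](ρ[z/v](R))) → 4
E2 per-node cardinality:
  R → 4
  ρ[z/v](R) → 4
  π[z](ρ[z/v](R)) → 4
  T → 3
  π[z](T) → 3
  σ[z='q'](π[z](T)) → 0
  (π[z](ρ[z/v](R)) ∪ σ[z='q'](π[z](T))) → 4

E1 and E2 produce the same multiset:
z
r
s
t
t

yes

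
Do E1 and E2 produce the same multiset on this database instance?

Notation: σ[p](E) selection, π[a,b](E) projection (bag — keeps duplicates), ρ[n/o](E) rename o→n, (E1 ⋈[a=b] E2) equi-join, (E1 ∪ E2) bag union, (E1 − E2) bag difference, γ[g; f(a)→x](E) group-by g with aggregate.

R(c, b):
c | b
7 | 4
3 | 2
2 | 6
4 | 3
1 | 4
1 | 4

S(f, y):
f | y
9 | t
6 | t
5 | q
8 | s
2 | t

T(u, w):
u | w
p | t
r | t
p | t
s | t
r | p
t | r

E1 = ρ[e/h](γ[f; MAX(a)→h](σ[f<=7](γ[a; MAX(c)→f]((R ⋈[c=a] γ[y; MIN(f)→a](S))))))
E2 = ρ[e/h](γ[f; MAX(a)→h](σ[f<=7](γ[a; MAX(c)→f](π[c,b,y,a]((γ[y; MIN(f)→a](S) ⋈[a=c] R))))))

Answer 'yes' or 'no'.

E1 row counts bottom-up:
  R → 6
  S → 5
  γ[y; MIN(f)→a](S) → 3
  (R ⋈[c=a] γ[y; MIN(f)→a](S)) → 1
  γ[a; MAX(c)→f]((R ⋈[c=a] γ[y; MIN(f)→a](S))) → 1
  σ[f<=7](γ[a; MAX(c)→f]((R ⋈[c=a] γ[y; MIN(f)→a](S)))) → 1
  γ[f; MAX(a)→h](σ[f<=7](γ[a; MAX(c)→f]((R ⋈[c=a] γ[y; MIN(f)→a](S))))) → 1
  ρ[e/h](γ[f; MAX(a)→h](σ[f<=7](γ[a; MAX(c)→f]((R ⋈[c=a] γ[y; MIN(f)→a](S)))))) → 1
E2 row counts bottom-up:
  S → 5
  γ[y; MIN(f)→a](S) → 3
  R → 6
  (γ[y; MIN(f)→a](S) ⋈[a=c] R) → 1
  π[c,b,y,a]((γ[y; MIN(f)→a](S) ⋈[a=c] R)) → 1
  γ[a; MAX(c)→f](π[c,b,y,a]((γ[y; MIN(f)→a](S) ⋈[a=c] R))) → 1
  σ[f<=7](γ[a; MAX(c)→f](π[c,b,y,a]((γ[y; MIN(f)→a](S) ⋈[a=c] R)))) → 1
  γ[f; MAX(a)→h](σ[f<=7](γ[a; MAX(c)→f](π[c,b,y,a]((γ[y; MIN(f)→a](S) ⋈[a=c] R))))) → 1
  ρ[e/h](γ[f; MAX(a)→h](σ[f<=7](γ[a; MAX(c)→f](π[c,b,y,a]((γ[y; MIN(f)→a](S) ⋈[a=c] R)))))) → 1

E1 and E2 produce the same multiset:
f | e
2 | 2

yes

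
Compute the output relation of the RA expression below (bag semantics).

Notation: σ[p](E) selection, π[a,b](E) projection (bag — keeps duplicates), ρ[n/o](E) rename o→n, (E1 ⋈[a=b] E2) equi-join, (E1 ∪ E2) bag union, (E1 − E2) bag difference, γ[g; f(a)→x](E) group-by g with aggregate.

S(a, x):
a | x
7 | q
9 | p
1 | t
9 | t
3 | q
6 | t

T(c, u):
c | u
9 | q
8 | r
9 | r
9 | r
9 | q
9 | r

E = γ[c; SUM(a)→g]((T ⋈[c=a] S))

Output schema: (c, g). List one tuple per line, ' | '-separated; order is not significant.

Subexpression sizes:
  T → 6
  S → 6
  (T ⋈[c=a] S) → 10
  γ[c; SUM(a)→g]((T ⋈[c=a] S)) → 1

== RESULT ==
c | g
9 | 90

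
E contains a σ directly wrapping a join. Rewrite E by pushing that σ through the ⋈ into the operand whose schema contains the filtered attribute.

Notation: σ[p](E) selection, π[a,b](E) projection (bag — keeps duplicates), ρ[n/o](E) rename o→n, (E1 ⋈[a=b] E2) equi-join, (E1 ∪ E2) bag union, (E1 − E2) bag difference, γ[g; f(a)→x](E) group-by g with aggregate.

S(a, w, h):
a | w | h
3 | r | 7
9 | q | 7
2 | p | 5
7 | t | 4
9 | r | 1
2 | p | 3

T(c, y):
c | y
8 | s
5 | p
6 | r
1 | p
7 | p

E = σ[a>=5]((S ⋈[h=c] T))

σ filters on a, owned by the left side.
E' = (σ[a>=5](S) ⋈[h=c] T)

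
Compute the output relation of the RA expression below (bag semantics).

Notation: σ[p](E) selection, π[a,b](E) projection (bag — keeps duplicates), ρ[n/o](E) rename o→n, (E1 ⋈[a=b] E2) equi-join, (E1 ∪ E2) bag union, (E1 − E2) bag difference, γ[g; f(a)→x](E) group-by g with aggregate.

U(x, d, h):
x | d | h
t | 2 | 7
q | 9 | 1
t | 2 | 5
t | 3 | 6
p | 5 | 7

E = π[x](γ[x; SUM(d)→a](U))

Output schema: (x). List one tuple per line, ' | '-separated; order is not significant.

Stepwise |·|:
  U → 5
  γ[x; SUM(d)→a](U) → 3
  π[x](γ[x; SUM(d)→a](U)) → 3

== RESULT ==
x
p
q
t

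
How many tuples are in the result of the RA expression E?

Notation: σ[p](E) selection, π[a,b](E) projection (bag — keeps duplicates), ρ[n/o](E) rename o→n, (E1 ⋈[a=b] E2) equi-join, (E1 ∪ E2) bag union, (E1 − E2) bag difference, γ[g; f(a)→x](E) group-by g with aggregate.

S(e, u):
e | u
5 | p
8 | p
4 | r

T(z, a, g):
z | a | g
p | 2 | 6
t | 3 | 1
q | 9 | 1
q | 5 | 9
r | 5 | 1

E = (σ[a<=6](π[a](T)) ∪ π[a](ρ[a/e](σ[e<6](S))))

Stepwise |·|:
  T → 5
  π[a](T) → 5
  σ[a<=6](π[a](T)) → 4
  S → 3
  σ[e<6](S) → 2
  ρ[a/e](σ[e<6](S)) → 2
  π[a](ρ[a/e](σ[e<6](S))) → 2
  (σ[a<=6](π[a](T)) ∪ π[a](ρ[a/e](σ[e<6](S)))) → 6

|E| = 6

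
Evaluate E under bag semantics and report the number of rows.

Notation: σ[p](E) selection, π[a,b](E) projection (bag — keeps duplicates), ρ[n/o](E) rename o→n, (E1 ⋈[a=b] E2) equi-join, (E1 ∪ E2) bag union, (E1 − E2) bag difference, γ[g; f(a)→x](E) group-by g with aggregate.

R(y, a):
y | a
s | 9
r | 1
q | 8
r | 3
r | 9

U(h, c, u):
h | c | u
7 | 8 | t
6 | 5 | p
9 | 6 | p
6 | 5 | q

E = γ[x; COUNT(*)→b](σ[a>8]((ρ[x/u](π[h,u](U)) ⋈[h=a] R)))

Subexpression sizes:
  U → 4
  π[h,u](U) → 4
  ρ[x/u](π[h,u](U)) → 4
  R → 5
  (ρ[x/u](π[h,u](U)) ⋈[h=a] R) → 2
  σ[a>8]((ρ[x/u](π[h,u](U)) ⋈[h=a] R)) → 2
  γ[x; COUNT(*)→b](σ[a>8]((ρ[x/u](π[h,u](U)) ⋈[h=a] R))) → 1

|E| = 1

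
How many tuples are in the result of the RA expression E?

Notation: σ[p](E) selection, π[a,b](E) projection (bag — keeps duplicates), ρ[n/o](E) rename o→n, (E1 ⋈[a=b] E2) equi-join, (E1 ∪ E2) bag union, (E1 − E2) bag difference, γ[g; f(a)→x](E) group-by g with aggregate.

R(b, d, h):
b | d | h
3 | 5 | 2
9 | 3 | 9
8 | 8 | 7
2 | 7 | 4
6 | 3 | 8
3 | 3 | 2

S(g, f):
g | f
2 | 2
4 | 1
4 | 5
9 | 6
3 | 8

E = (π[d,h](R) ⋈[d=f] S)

Row counts bottom-up:
  R → 6
  π[d,h](R) → 6
  S → 5
  (π[d,h](R) ⋈[d=f] S) → 2

|E| = 2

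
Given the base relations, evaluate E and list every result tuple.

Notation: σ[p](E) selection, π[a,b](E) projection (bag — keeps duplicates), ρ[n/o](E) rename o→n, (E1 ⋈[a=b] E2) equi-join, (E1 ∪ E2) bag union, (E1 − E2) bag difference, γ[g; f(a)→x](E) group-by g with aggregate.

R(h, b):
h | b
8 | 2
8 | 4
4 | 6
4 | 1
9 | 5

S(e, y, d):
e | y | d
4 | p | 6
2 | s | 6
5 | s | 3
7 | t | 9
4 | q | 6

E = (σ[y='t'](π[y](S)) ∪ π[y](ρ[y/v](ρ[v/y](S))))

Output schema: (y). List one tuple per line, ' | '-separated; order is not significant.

Subexpression sizes:
  S → 5
  π[y](S) → 5
  σ[y='t'](π[y](S)) → 1
  S → 5
  ρ[v/y](S) → 5
  ρ[y/v](ρ[v/y](S)) → 5
  π[y](ρ[y/v](ρ[v/y](S))) → 5
  (σ[y='t'](π[y](S)) ∪ π[y](ρ[y/v](ρ[v/y](S)))) → 6

== RESULT ==
y
p
q
s
s
t
t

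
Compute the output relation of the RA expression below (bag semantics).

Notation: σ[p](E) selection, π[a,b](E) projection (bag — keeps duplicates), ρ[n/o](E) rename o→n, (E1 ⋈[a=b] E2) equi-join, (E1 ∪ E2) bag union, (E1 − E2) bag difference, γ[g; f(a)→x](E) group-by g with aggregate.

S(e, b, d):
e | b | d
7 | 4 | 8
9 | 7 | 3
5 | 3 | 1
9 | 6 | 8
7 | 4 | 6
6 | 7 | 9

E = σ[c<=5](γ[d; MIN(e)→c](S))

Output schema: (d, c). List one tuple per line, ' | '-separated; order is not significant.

Row counts bottom-up:
  S → 6
  γ[d; MIN(e)→c](S) → 5
  σ[c<=5](γ[d; MIN(e)→c](S)) → 1

== RESULT ==
d | c
1 | 5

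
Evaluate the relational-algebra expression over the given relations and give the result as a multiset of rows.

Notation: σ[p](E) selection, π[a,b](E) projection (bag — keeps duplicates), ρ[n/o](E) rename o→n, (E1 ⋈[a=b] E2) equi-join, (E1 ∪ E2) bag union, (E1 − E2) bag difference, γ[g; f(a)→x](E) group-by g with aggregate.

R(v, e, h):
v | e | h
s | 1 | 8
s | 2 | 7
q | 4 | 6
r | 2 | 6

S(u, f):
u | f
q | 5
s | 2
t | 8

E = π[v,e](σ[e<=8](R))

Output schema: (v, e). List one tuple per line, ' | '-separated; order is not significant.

Per-node cardinality:
  R → 4
  σ[e<=8](R) → 4
  π[v,e](σ[e<=8](R)) → 4

== RESULT ==
v | e
q | 4
r | 2
s | 1
s | 2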